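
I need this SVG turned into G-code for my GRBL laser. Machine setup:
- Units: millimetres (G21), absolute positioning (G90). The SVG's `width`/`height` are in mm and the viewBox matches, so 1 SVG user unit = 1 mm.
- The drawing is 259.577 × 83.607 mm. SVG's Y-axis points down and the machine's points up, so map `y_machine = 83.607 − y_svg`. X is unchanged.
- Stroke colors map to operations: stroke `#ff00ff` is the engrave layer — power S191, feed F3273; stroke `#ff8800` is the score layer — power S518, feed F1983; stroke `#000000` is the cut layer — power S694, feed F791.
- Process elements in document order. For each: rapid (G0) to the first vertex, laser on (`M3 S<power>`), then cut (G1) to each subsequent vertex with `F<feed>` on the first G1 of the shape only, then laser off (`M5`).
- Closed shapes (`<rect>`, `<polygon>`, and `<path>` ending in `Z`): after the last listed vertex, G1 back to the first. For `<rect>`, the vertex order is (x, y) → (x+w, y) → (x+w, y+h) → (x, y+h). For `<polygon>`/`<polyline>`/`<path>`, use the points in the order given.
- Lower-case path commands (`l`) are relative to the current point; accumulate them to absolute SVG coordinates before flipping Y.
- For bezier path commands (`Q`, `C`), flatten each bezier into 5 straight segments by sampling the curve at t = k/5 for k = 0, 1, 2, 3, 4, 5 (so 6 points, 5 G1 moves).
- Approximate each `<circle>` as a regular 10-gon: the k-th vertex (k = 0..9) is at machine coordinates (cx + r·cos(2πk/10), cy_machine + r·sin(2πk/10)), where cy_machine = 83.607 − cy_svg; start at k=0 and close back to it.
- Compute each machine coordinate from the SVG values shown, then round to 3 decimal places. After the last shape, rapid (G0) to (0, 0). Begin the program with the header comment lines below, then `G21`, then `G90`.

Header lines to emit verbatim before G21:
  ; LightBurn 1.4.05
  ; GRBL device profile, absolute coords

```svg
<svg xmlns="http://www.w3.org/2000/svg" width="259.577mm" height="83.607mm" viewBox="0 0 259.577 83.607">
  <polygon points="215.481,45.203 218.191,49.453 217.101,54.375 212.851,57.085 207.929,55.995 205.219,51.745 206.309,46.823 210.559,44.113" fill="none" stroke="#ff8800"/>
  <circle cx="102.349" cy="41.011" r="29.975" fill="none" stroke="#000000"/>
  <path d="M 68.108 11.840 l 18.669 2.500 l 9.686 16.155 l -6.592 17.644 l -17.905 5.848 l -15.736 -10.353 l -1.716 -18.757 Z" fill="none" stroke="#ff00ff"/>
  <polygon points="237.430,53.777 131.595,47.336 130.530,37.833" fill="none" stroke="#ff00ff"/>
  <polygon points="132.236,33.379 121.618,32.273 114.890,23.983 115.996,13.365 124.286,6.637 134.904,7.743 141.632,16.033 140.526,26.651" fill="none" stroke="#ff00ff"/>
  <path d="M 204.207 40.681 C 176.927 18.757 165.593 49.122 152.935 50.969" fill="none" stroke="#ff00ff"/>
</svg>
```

viewBox `0 0 259.577 83.607` with mm width/height → 1 unit = 1 mm. Flip: y_m = 83.607 − y_svg.

**Shape 1** — `<polygon>` regular polygon, stroke `#ff8800` → score (S518, F1983). Machine vertices: (215.481,38.404) → (218.191,34.154) → (217.101,29.232) → (212.851,26.522) → (207.929,27.612) → (205.219,31.862) → (206.309,36.784) → (210.559,39.494) → (215.481,38.404). Closed: final G1 returns to the first vertex.

**Shape 2** — `<circle>` circle, stroke `#000000` → cut (S694, F791). Machine vertices: (132.324,42.596) → (126.599,60.215) → (111.612,71.104) → (93.086,71.104) → (78.099,60.215) → (72.374,42.596) → (78.099,24.977) → (93.086,14.088) → (111.612,14.088) → (126.599,24.977) → (132.324,42.596). Closed: final G1 returns to the first vertex.

**Shape 3** — `<path>` regular polygon, stroke `#ff00ff` → engrave (S191, F3273). Machine vertices: (68.108,71.767) → (86.777,69.267) → (96.463,53.112) → (89.871,35.468) → (71.966,29.620) → (56.230,39.973) → (54.514,58.730) → (68.108,71.767). Closed: final G1 returns to the first vertex.

**Shape 4** — `<polygon>` closed polygon, stroke `#ff00ff` → engrave (S191, F3273). Machine vertices: (237.430,29.830) → (131.595,36.271) → (130.530,45.774) → (237.430,29.830). Closed: final G1 returns to the first vertex.

**Shape 5** — `<polygon>` regular polygon, stroke `#ff00ff` → engrave (S191, F3273). Machine vertices: (132.236,50.228) → (121.618,51.334) → (114.890,59.624) → (115.996,70.242) → (124.286,76.970) → (134.904,75.864) → (141.632,67.574) → (140.526,56.956) → (132.236,50.228). Closed: final G1 returns to the first vertex.

**Shape 6** — `<path>` cubic bezier, stroke `#ff00ff` → engrave (S191, F3273). Control points (SVG): P0=(204.207,40.681), P1=(176.927,18.757), P2=(165.593,49.122), P3=(152.935,50.969); sampled at t=k/5. Machine vertices: (204.207,42.926) → (189.614,50.452) → (178.020,49.308) → (168.594,43.371) → (160.509,36.522) → (152.935,32.638). Open path.

; LightBurn 1.4.05
; GRBL device profile, absolute coords
G21
G90
G0 X215.481 Y38.404
M3 S518
G1 X218.191 Y34.154 F1983
G1 X217.101 Y29.232
G1 X212.851 Y26.522
G1 X207.929 Y27.612
G1 X205.219 Y31.862
G1 X206.309 Y36.784
G1 X210.559 Y39.494
G1 X215.481 Y38.404
M5
G0 X132.324 Y42.596
M3 S694
G1 X126.599 Y60.215 F791
G1 X111.612 Y71.104
G1 X93.086 Y71.104
G1 X78.099 Y60.215
G1 X72.374 Y42.596
G1 X78.099 Y24.977
G1 X93.086 Y14.088
G1 X111.612 Y14.088
G1 X126.599 Y24.977
G1 X132.324 Y42.596
M5
G0 X68.108 Y71.767
M3 S191
G1 X86.777 Y69.267 F3273
G1 X96.463 Y53.112
G1 X89.871 Y35.468
G1 X71.966 Y29.620
G1 X56.230 Y39.973
G1 X54.514 Y58.730
G1 X68.108 Y71.767
M5
G0 X237.430 Y29.830
M3 S191
G1 X131.595 Y36.271 F3273
G1 X130.530 Y45.774
G1 X237.430 Y29.830
M5
G0 X132.236 Y50.228
M3 S191
G1 X121.618 Y51.334 F3273
G1 X114.890 Y59.624
G1 X115.996 Y70.242
G1 X124.286 Y76.970
G1 X134.904 Y75.864
G1 X141.632 Y67.574
G1 X140.526 Y56.956
G1 X132.236 Y50.228
M5
G0 X204.207 Y42.926
M3 S191
G1 X189.614 Y50.452 F3273
G1 X178.020 Y49.308
G1 X168.594 Y43.371
G1 X160.509 Y36.522
G1 X152.935 Y32.638
M5
G0 X0.000 Y0.000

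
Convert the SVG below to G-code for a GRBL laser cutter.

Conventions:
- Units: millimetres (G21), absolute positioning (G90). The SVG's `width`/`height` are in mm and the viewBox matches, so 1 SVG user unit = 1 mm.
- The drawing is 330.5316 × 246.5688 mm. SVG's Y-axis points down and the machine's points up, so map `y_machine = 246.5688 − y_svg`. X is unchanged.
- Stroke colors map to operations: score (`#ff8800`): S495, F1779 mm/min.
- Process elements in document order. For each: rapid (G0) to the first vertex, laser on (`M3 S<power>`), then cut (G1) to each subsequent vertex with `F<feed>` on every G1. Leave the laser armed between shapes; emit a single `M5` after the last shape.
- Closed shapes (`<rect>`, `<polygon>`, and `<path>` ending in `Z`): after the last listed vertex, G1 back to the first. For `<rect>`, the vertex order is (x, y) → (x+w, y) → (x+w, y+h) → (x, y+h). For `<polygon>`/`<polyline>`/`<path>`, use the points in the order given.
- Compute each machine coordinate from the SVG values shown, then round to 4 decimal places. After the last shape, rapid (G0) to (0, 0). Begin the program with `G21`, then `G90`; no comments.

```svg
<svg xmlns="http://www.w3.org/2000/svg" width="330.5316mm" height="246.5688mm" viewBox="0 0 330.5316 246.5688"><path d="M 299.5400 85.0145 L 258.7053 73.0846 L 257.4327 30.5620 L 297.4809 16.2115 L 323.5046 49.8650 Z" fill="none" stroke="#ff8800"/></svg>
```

Since the viewBox matches the mm dimensions, user units are millimetres directly. The only transform is the Y-flip y_m = 246.5688 − y_svg.

Shape 1 is a regular polygon drawn with `<path>`. Its stroke #ff8800 means score at S495, F1779. After flipping Y the toolpath is (299.5400,161.5543) → (258.7053,173.4842) → (257.4327,216.0068) → (297.4809,230.3573) → (323.5046,196.7038) → (299.5400,161.5543), returning to the start.

G21
G90
G0 X299.5400 Y161.5543
M3 S495
G1 X258.7053 Y173.4842 F1779
G1 X257.4327 Y216.0068 F1779
G1 X297.4809 Y230.3573 F1779
G1 X323.5046 Y196.7038 F1779
G1 X299.5400 Y161.5543 F1779
M5
G0 X0.0000 Y0.0000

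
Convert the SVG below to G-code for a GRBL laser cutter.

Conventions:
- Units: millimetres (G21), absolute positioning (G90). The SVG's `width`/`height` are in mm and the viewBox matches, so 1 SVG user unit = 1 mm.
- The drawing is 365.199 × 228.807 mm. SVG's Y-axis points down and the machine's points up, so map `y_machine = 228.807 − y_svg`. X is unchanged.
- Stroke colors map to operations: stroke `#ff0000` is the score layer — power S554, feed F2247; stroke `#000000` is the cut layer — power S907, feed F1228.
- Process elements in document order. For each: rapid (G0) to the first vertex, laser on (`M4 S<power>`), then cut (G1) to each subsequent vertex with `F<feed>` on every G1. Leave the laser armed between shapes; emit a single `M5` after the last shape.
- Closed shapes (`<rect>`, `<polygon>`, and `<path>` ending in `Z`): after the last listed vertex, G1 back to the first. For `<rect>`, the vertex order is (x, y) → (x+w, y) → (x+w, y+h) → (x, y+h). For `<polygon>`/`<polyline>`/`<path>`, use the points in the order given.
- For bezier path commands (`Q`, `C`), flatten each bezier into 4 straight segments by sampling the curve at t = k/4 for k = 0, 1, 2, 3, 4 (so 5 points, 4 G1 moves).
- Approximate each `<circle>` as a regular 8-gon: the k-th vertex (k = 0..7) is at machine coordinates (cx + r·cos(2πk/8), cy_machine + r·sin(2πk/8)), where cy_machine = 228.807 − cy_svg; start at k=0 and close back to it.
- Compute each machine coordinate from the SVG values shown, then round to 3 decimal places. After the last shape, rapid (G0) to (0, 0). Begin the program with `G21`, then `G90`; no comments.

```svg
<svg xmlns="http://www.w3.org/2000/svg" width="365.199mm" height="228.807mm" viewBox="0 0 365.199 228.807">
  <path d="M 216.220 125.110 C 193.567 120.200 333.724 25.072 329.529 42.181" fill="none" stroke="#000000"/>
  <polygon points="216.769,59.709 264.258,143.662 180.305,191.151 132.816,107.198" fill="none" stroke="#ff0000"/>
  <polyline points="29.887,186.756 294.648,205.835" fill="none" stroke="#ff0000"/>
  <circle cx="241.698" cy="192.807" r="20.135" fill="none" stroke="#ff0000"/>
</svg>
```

G21
G90
G0 X216.220 Y103.697
M4 S907
G1 X224.958 Y121.132 F1228
G1 X265.953 Y153.419 F1228
G1 X310.409 Y181.577 F1228
G1 X329.529 Y186.626 F1228
G0 X216.769 Y169.098
M4 S554
G1 X264.258 Y85.145 F2247
G1 X180.305 Y37.656 F2247
G1 X132.816 Y121.609 F2247
G1 X216.769 Y169.098 F2247
G0 X29.887 Y42.051
M4 S554
G1 X294.648 Y22.972 F2247
G0 X261.833 Y36.000
M4 S554
G1 X255.936 Y50.238 F2247
G1 X241.698 Y56.135 F2247
G1 X227.460 Y50.238 F2247
G1 X221.563 Y36.000 F2247
G1 X227.460 Y21.762 F2247
G1 X241.698 Y15.865 F2247
G1 X255.936 Y21.762 F2247
G1 X261.833 Y36.000 F2247
M5
G0 X0.000 Y0.000

viewBox `0 0 365.199 228.807` with mm width/height → 1 unit = 1 mm. Flip: y_m = 228.807 − y_svg.

**Shape 1** — `<path>` cubic bezier, stroke `#000000` → cut (S907, F1228). Control points (SVG): P0=(216.220,125.110), P1=(193.567,120.200), P2=(333.724,25.072), P3=(329.529,42.181); sampled at t=k/4. Machine vertices: (216.220,103.697) → (224.958,121.132) → (265.953,153.419) → (310.409,181.577) → (329.529,186.626). Open path.

**Shape 2** — `<polygon>` regular polygon, stroke `#ff0000` → score (S554, F2247). Machine vertices: (216.769,169.098) → (264.258,85.145) → (180.305,37.656) → (132.816,121.609) → (216.769,169.098). Closed: final G1 returns to the first vertex.

**Shape 3** — `<polyline>` line segment, stroke `#ff0000` → score (S554, F2247). Machine vertices: (29.887,42.051) → (294.648,22.972). Open path.

**Shape 4** — `<circle>` circle, stroke `#ff0000` → score (S554, F2247). Machine vertices: (261.833,36.000) → (255.936,50.238) → (241.698,56.135) → (227.460,50.238) → (221.563,36.000) → (227.460,21.762) → (241.698,15.865) → (255.936,21.762) → (261.833,36.000). Closed: final G1 returns to the first vertex.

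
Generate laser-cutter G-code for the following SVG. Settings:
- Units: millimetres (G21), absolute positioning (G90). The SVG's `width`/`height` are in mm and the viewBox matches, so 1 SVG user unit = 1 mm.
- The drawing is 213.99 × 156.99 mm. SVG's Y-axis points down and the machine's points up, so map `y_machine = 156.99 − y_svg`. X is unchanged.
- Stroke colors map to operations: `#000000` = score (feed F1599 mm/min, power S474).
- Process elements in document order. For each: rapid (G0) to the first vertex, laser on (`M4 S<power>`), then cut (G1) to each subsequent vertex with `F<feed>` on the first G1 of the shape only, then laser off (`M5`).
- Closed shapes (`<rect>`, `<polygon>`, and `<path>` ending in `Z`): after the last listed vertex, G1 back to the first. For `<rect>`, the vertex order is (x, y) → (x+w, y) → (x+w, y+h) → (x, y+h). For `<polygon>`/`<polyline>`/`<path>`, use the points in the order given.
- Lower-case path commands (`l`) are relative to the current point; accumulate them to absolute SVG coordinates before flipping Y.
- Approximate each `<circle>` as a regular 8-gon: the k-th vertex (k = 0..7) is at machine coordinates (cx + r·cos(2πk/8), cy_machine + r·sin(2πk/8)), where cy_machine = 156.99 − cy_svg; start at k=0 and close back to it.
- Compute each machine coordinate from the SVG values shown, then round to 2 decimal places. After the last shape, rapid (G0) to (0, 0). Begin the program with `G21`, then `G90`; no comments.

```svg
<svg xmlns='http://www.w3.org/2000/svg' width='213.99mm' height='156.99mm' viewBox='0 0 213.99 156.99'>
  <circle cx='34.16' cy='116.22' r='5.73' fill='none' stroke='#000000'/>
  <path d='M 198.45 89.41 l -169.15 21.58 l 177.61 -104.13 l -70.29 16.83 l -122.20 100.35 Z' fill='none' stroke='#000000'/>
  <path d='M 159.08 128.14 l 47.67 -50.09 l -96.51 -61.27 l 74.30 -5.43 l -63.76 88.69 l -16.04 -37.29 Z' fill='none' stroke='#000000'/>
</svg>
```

Since the viewBox matches the mm dimensions, user units are millimetres directly. The only transform is the Y-flip y_m = 156.99 − y_svg.

Shape 1 is a circle drawn with `<circle>`. Its stroke #000000 means score at S474, F1599. After flipping Y the toolpath is (39.89,40.77) → (38.21,44.82) → (34.16,46.50) → (30.11,44.82) → (28.43,40.77) → (30.11,36.72) → (34.16,35.04) → (38.21,36.72) → (39.89,40.77), returning to the start.

Shape 2 is a closed polygon drawn with `<path>`. Its stroke #000000 means score at S474, F1599. After flipping Y the toolpath is (198.45,67.58) → (29.30,46.00) → (206.91,150.13) → (136.62,133.30) → (14.42,32.95) → (198.45,67.58), returning to the start.

Shape 3 is a closed polygon drawn with `<path>`. Its stroke #000000 means score at S474, F1599. After flipping Y the toolpath is (159.08,28.85) → (206.75,78.94) → (110.24,140.21) → (184.54,145.64) → (120.78,56.95) → (104.74,94.24) → (159.08,28.85), returning to the start.

G21
G90
G0 X39.89 Y40.77
M4 S474
G1 X38.21 Y44.82 F1599
G1 X34.16 Y46.50
G1 X30.11 Y44.82
G1 X28.43 Y40.77
G1 X30.11 Y36.72
G1 X34.16 Y35.04
G1 X38.21 Y36.72
G1 X39.89 Y40.77
M5
G0 X198.45 Y67.58
M4 S474
G1 X29.30 Y46.00 F1599
G1 X206.91 Y150.13
G1 X136.62 Y133.30
G1 X14.42 Y32.95
G1 X198.45 Y67.58
M5
G0 X159.08 Y28.85
M4 S474
G1 X206.75 Y78.94 F1599
G1 X110.24 Y140.21
G1 X184.54 Y145.64
G1 X120.78 Y56.95
G1 X104.74 Y94.24
G1 X159.08 Y28.85
M5
G0 X0.00 Y0.00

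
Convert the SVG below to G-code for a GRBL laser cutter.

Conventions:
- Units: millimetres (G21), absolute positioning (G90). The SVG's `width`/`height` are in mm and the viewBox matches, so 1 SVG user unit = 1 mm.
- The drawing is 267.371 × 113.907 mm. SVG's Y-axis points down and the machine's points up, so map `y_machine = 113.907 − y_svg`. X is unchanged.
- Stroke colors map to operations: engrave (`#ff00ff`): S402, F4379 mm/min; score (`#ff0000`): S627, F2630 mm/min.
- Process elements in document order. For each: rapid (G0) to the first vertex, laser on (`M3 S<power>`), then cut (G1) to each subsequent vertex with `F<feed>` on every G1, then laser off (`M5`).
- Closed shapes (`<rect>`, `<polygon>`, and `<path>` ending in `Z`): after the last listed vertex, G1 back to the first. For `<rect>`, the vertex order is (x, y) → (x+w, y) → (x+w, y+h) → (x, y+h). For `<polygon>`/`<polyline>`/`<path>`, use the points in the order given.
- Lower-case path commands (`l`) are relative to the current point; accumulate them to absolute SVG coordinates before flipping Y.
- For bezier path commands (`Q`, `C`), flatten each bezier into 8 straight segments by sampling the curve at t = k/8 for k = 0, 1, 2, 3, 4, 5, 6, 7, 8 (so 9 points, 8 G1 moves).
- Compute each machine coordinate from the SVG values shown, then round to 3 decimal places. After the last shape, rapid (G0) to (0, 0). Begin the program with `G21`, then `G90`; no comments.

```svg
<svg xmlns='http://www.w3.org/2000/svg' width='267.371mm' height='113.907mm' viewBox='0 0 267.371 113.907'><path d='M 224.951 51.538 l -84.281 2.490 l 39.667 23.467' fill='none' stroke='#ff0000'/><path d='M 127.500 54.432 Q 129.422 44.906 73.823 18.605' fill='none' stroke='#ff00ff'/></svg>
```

Since the viewBox matches the mm dimensions, user units are millimetres directly. The only transform is the Y-flip y_m = 113.907 − y_svg.

Shape 1 is a open polyline drawn with `<path>`. Its stroke #ff0000 means score at S627, F2630. After flipping Y the toolpath is (224.951,62.369) → (140.670,59.879) → (180.337,36.412).

Shape 2 is a quadratic bezier drawn with `<path>`. Its stroke #ff00ff means engrave at S402, F4379. After flipping Y the toolpath is (127.500,59.475) → (127.082,62.119) → (124.866,65.286) → (120.853,68.978) → (115.042,73.195) → (107.433,77.935) → (98.027,83.200) → (86.824,88.989) → (73.823,95.302).

G21
G90
G0 X224.951 Y62.369
M3 S627
G1 X140.670 Y59.879 F2630
G1 X180.337 Y36.412 F2630
M5
G0 X127.500 Y59.475
M3 S402
G1 X127.082 Y62.119 F4379
G1 X124.866 Y65.286 F4379
G1 X120.853 Y68.978 F4379
G1 X115.042 Y73.195 F4379
G1 X107.433 Y77.935 F4379
G1 X98.027 Y83.200 F4379
G1 X86.824 Y88.989 F4379
G1 X73.823 Y95.302 F4379
M5
G0 X0.000 Y0.000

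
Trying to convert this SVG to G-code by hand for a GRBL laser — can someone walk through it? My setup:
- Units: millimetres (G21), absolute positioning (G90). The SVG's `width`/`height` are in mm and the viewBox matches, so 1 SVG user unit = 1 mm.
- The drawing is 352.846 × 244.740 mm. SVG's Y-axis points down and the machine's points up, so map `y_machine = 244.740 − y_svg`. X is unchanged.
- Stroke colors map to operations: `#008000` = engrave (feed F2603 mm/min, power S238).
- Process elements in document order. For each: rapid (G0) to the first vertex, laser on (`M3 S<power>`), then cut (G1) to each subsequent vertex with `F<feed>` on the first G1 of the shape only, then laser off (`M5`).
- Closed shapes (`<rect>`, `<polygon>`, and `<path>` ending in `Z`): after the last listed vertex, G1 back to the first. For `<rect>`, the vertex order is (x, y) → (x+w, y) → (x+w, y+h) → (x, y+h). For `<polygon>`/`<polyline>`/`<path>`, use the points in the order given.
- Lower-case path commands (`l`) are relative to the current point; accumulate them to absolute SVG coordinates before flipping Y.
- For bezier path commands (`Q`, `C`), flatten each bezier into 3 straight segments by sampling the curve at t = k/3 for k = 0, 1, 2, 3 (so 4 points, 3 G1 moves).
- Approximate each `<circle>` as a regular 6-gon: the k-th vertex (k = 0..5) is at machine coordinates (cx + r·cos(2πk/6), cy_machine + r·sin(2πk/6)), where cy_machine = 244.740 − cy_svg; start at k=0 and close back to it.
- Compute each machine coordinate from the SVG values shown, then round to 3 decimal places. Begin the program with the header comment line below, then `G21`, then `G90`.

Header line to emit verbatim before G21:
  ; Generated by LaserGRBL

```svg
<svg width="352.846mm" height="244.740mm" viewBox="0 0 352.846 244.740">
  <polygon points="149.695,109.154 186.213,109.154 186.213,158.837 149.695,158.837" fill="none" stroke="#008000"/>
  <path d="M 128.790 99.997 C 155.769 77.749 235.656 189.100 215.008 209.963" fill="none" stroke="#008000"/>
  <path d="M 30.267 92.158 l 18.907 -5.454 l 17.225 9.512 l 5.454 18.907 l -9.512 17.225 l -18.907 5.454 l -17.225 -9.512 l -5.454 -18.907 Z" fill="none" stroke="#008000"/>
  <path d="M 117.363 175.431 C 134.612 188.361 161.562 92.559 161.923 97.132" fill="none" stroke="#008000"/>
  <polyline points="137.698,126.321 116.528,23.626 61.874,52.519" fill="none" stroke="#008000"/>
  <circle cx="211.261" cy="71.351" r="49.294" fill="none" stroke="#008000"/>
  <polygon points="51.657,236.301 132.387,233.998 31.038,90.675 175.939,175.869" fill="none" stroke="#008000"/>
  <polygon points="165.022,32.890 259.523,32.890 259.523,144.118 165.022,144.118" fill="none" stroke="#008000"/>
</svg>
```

Since the viewBox matches the mm dimensions, user units are millimetres directly. The only transform is the Y-flip y_m = 244.740 − y_svg.

Shape 1 is a rectangle drawn with `<polygon>`. Its stroke #008000 means engrave at S238, F2603. After flipping Y the toolpath is (149.695,135.586) → (186.213,135.586) → (186.213,85.903) → (149.695,85.903) → (149.695,135.586), returning to the start.

Shape 2 is a cubic bezier drawn with `<path>`. Its stroke #008000 means engrave at S238, F2603. After flipping Y the toolpath is (128.790,144.743) → (167.722,130.758) → (207.827,77.503) → (215.008,34.777).

Shape 3 is a regular polygon drawn with `<path>`. Its stroke #008000 means engrave at S238, F2603. After flipping Y the toolpath is (30.267,152.582) → (49.174,158.036) → (66.399,148.524) → (71.853,129.617) → (62.341,112.392) → (43.434,106.938) → (26.209,116.450) → (20.755,135.357) → (30.267,152.582), returning to the start.

Shape 4 is a cubic bezier drawn with `<path>`. Its stroke #008000 means engrave at S238, F2603. After flipping Y the toolpath is (117.363,69.309) → (136.502,84.878) → (154.043,126.467) → (161.923,147.608).

Shape 5 is a open polyline drawn with `<polyline>`. Its stroke #008000 means engrave at S238, F2603. After flipping Y the toolpath is (137.698,118.419) → (116.528,221.114) → (61.874,192.221).

Shape 6 is a circle drawn with `<circle>`. Its stroke #008000 means engrave at S238, F2603. After flipping Y the toolpath is (260.555,173.389) → (235.908,216.079) → (186.614,216.079) → (161.967,173.389) → (186.614,130.699) → (235.908,130.699) → (260.555,173.389), returning to the start.

Shape 7 is a closed polygon drawn with `<polygon>`. Its stroke #008000 means engrave at S238, F2603. After flipping Y the toolpath is (51.657,8.439) → (132.387,10.742) → (31.038,154.065) → (175.939,68.871) → (51.657,8.439), returning to the start.

Shape 8 is a rectangle drawn with `<polygon>`. Its stroke #008000 means engrave at S238, F2603. After flipping Y the toolpath is (165.022,211.850) → (259.523,211.850) → (259.523,100.622) → (165.022,100.622) → (165.022,211.850), returning to the start.

; Generated by LaserGRBL
G21
G90
G0 X149.695 Y135.586
M3 S238
G1 X186.213 Y135.586 F2603
G1 X186.213 Y85.903
G1 X149.695 Y85.903
G1 X149.695 Y135.586
M5
G0 X128.790 Y144.743
M3 S238
G1 X167.722 Y130.758 F2603
G1 X207.827 Y77.503
G1 X215.008 Y34.777
M5
G0 X30.267 Y152.582
M3 S238
G1 X49.174 Y158.036 F2603
G1 X66.399 Y148.524
G1 X71.853 Y129.617
G1 X62.341 Y112.392
G1 X43.434 Y106.938
G1 X26.209 Y116.450
G1 X20.755 Y135.357
G1 X30.267 Y152.582
M5
G0 X117.363 Y69.309
M3 S238
G1 X136.502 Y84.878 F2603
G1 X154.043 Y126.467
G1 X161.923 Y147.608
M5
G0 X137.698 Y118.419
M3 S238
G1 X116.528 Y221.114 F2603
G1 X61.874 Y192.221
M5
G0 X260.555 Y173.389
M3 S238
G1 X235.908 Y216.079 F2603
G1 X186.614 Y216.079
G1 X161.967 Y173.389
G1 X186.614 Y130.699
G1 X235.908 Y130.699
G1 X260.555 Y173.389
M5
G0 X51.657 Y8.439
M3 S238
G1 X132.387 Y10.742 F2603
G1 X31.038 Y154.065
G1 X175.939 Y68.871
G1 X51.657 Y8.439
M5
G0 X165.022 Y211.850
M3 S238
G1 X259.523 Y211.850 F2603
G1 X259.523 Y100.622
G1 X165.022 Y100.622
G1 X165.022 Y211.850
M5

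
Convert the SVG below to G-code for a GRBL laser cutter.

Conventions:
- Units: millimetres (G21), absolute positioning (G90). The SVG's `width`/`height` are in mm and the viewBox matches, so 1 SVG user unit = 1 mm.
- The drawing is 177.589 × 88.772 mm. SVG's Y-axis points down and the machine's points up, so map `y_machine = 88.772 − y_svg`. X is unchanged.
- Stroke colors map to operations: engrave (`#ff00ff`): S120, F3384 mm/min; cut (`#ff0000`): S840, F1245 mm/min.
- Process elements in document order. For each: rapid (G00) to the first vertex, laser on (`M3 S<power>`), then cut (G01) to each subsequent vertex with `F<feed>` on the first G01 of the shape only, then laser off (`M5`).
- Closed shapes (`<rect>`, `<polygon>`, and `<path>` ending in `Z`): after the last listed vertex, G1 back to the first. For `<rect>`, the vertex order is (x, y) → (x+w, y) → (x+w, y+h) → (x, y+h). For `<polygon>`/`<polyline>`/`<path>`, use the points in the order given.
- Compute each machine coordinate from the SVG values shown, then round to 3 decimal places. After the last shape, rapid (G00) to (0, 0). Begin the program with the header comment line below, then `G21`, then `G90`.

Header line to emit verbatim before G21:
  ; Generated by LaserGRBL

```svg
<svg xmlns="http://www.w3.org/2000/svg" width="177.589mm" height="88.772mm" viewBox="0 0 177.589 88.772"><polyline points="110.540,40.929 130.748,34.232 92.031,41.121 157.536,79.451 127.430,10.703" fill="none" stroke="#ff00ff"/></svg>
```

; Generated by LaserGRBL
G21
G90
G00 X110.540 Y47.843
M3 S120
G01 X130.748 Y54.540 F3384
G01 X92.031 Y47.651
G01 X157.536 Y9.321
G01 X127.430 Y78.069
M5
G00 X0.000 Y0.000

Since the viewBox matches the mm dimensions, user units are millimetres directly. The only transform is the Y-flip y_m = 88.772 − y_svg.

Shape 1 is a open polyline drawn with `<polyline>`. Its stroke #ff00ff means engrave at S120, F3384. After flipping Y the toolpath is (110.540,47.843) → (130.748,54.540) → (92.031,47.651) → (157.536,9.321) → (127.430,78.069).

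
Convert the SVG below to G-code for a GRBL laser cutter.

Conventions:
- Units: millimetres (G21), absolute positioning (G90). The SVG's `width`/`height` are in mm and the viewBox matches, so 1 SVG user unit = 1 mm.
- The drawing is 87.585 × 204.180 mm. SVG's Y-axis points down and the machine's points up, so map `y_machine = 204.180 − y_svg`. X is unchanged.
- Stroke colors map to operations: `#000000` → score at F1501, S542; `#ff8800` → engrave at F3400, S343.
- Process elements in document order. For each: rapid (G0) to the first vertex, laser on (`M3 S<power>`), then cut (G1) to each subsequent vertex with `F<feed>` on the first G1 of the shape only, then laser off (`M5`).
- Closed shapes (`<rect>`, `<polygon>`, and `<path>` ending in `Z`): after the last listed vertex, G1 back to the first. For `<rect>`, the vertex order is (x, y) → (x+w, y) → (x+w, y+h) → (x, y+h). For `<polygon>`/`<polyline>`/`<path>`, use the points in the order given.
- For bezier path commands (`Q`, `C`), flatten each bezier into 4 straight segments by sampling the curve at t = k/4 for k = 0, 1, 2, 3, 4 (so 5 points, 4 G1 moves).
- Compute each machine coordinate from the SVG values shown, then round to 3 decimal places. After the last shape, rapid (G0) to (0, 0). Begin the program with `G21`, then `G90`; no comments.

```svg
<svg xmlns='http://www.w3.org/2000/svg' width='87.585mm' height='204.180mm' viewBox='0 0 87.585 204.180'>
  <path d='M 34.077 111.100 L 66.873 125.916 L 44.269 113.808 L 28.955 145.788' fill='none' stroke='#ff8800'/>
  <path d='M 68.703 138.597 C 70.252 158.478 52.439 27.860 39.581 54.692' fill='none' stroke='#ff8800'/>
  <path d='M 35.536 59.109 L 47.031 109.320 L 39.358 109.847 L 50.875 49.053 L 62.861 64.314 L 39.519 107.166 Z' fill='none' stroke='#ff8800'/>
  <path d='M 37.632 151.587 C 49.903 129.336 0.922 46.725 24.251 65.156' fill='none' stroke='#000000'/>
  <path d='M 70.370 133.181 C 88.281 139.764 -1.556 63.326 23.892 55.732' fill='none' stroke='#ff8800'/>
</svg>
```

G21
G90
G0 X34.077 Y93.080
M3 S343
G1 X66.873 Y78.264 F3400
G1 X44.269 Y90.372
G1 X28.955 Y58.392
M5
G0 X68.703 Y65.583
M3 S343
G1 X66.614 Y74.079 F3400
G1 X59.545 Y110.142
G1 X49.774 Y144.902
G1 X39.581 Y149.488
M5
G0 X35.536 Y145.071
M3 S343
G1 X47.031 Y94.860 F3400
G1 X39.358 Y94.333
G1 X50.875 Y155.127
G1 X62.861 Y139.866
G1 X39.519 Y97.014
G1 X35.536 Y145.071
M5
G0 X37.632 Y52.593
M3 S542
G1 X37.437 Y78.077 F1501
G1 X26.795 Y111.064
G1 X18.225 Y136.424
G1 X24.251 Y139.024
M5
G0 X70.370 Y70.999
M3 S343
G1 X67.085 Y79.255 F3400
G1 X44.305 Y104.407
G1 X22.937 Y132.217
G1 X23.892 Y148.448
M5
G0 X0.000 Y0.000

Since the viewBox matches the mm dimensions, user units are millimetres directly. The only transform is the Y-flip y_m = 204.180 − y_svg.

Shape 1 is a open polyline drawn with `<path>`. Its stroke #ff8800 means engrave at S343, F3400. After flipping Y the toolpath is (34.077,93.080) → (66.873,78.264) → (44.269,90.372) → (28.955,58.392).

Shape 2 is a cubic bezier drawn with `<path>`. Its stroke #ff8800 means engrave at S343, F3400. After flipping Y the toolpath is (68.703,65.583) → (66.614,74.079) → (59.545,110.142) → (49.774,144.902) → (39.581,149.488).

Shape 3 is a closed polygon drawn with `<path>`. Its stroke #ff8800 means engrave at S343, F3400. After flipping Y the toolpath is (35.536,145.071) → (47.031,94.860) → (39.358,94.333) → (50.875,155.127) → (62.861,139.866) → (39.519,97.014) → (35.536,145.071), returning to the start.

Shape 4 is a cubic bezier drawn with `<path>`. Its stroke #000000 means score at S542, F1501. After flipping Y the toolpath is (37.632,52.593) → (37.437,78.077) → (26.795,111.064) → (18.225,136.424) → (24.251,139.024).

Shape 5 is a cubic bezier drawn with `<path>`. Its stroke #ff8800 means engrave at S343, F3400. After flipping Y the toolpath is (70.370,70.999) → (67.085,79.255) → (44.305,104.407) → (22.937,132.217) → (23.892,148.448).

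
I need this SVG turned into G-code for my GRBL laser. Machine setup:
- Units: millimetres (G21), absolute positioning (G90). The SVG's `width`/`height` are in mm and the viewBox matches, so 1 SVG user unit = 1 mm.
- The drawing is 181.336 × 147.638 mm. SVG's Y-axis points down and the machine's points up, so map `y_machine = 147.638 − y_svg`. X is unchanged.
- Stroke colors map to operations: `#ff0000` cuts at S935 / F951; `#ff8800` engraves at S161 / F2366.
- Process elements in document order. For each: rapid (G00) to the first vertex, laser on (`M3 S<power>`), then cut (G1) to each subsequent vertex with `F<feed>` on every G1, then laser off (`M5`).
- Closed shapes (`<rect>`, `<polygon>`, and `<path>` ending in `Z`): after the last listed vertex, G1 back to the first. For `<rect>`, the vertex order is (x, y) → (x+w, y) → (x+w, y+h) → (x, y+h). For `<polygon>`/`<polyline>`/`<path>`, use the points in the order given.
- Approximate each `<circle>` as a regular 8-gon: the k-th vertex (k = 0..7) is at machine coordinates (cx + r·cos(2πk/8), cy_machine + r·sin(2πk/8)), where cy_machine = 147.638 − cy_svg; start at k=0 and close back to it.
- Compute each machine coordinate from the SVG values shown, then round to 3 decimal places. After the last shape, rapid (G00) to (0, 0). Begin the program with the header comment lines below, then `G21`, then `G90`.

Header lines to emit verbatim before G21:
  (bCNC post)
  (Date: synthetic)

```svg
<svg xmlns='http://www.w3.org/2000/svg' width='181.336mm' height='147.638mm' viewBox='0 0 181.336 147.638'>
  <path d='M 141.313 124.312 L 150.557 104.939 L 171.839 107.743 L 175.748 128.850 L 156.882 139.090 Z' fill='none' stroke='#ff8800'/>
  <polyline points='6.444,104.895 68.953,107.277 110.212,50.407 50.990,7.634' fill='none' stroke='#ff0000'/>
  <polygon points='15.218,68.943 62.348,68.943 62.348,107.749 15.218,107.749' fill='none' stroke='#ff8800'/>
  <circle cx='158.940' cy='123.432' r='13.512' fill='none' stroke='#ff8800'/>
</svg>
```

1 u = 1 mm; y_m = 147.638 − y.

[1] `<path>` regular polygon, #ff8800→engrave S161 F2366: (141.313,23.326) → (150.557,42.699) → (171.839,39.895) → (175.748,18.788) → (156.882,8.548) → (141.313,23.326) (closed)

[2] `<polyline>` open polyline, #ff0000→cut S935 F951: (6.444,42.743) → (68.953,40.361) → (110.212,97.231) → (50.990,140.004)

[3] `<polygon>` rectangle, #ff8800→engrave S161 F2366: (15.218,78.695) → (62.348,78.695) → (62.348,39.889) → (15.218,39.889) → (15.218,78.695) (closed)

[4] `<circle>` circle, #ff8800→engrave S161 F2366: (172.452,24.206) → (168.494,33.760) → (158.940,37.718) → (149.386,33.760) → (145.428,24.206) → (149.386,14.652) → (158.940,10.694) → (168.494,14.652) → (172.452,24.206) (closed)

(bCNC post)
(Date: synthetic)
G21
G90
G00 X141.313 Y23.326
M3 S161
G1 X150.557 Y42.699 F2366
G1 X171.839 Y39.895 F2366
G1 X175.748 Y18.788 F2366
G1 X156.882 Y8.548 F2366
G1 X141.313 Y23.326 F2366
M5
G00 X6.444 Y42.743
M3 S935
G1 X68.953 Y40.361 F951
G1 X110.212 Y97.231 F951
G1 X50.990 Y140.004 F951
M5
G00 X15.218 Y78.695
M3 S161
G1 X62.348 Y78.695 F2366
G1 X62.348 Y39.889 F2366
G1 X15.218 Y39.889 F2366
G1 X15.218 Y78.695 F2366
M5
G00 X172.452 Y24.206
M3 S161
G1 X168.494 Y33.760 F2366
G1 X158.940 Y37.718 F2366
G1 X149.386 Y33.760 F2366
G1 X145.428 Y24.206 F2366
G1 X149.386 Y14.652 F2366
G1 X158.940 Y10.694 F2366
G1 X168.494 Y14.652 F2366
G1 X172.452 Y24.206 F2366
M5
G00 X0.000 Y0.000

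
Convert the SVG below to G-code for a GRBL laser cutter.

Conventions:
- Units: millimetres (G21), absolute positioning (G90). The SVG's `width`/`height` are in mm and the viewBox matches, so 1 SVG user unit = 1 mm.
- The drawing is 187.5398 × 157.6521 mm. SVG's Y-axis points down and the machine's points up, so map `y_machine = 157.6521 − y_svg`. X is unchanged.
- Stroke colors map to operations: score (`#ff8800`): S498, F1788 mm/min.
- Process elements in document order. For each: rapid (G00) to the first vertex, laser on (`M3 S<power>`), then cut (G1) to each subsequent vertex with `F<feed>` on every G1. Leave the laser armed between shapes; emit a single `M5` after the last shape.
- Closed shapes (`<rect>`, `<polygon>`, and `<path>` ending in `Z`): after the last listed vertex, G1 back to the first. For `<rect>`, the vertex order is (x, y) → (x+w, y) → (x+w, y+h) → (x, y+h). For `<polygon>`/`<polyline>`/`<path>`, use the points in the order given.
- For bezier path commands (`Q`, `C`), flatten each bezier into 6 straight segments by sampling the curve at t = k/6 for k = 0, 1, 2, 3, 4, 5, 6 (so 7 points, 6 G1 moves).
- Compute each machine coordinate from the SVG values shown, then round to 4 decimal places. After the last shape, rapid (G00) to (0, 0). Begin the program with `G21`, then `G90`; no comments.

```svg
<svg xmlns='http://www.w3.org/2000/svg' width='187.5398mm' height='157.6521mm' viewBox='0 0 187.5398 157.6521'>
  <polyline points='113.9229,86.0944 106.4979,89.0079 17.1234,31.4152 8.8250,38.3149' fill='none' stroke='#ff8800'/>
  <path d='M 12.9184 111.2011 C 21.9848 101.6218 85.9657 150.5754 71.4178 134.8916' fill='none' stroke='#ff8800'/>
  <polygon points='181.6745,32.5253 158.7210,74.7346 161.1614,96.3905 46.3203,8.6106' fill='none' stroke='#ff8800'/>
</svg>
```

G21
G90
G00 X113.9229 Y71.5577
M3 S498
G1 X106.4979 Y68.6442 F1788
G1 X17.1234 Y126.2369 F1788
G1 X8.8250 Y119.3372 F1788
G00 X12.9184 Y46.4510
M3 S498
G1 X21.4100 Y46.9331 F1788
G1 X35.3473 Y41.0812 F1788
G1 X51.0235 Y32.3166 F1788
G1 X64.7318 Y24.0606 F1788
G1 X72.7655 Y19.7348 F1788
G1 X71.4178 Y22.7605 F1788
G00 X181.6745 Y125.1268
M3 S498
G1 X158.7210 Y82.9175 F1788
G1 X161.1614 Y61.2616 F1788
G1 X46.3203 Y149.0415 F1788
G1 X181.6745 Y125.1268 F1788
M5
G00 X0.0000 Y0.0000

viewBox `0 0 187.5398 157.6521` with mm width/height → 1 unit = 1 mm. Flip: y_m = 157.6521 − y_svg.

**Shape 1** — `<polyline>` open polyline, stroke `#ff8800` → score (S498, F1788). Machine vertices: (113.9229,71.5577) → (106.4979,68.6442) → (17.1234,126.2369) → (8.8250,119.3372). Open path.

**Shape 2** — `<path>` cubic bezier, stroke `#ff8800` → score (S498, F1788). Control points (SVG): P0=(12.9184,111.2011), P1=(21.9848,101.6218), P2=(85.9657,150.5754), P3=(71.4178,134.8916); sampled at t=k/6. Machine vertices: (12.9184,46.4510) → (21.4100,46.9331) → (35.3473,41.0812) → (51.0235,32.3166) → (64.7318,24.0606) → (72.7655,19.7348) → (71.4178,22.7605). Open path.

**Shape 3** — `<polygon>` closed polygon, stroke `#ff8800` → score (S498, F1788). Machine vertices: (181.6745,125.1268) → (158.7210,82.9175) → (161.1614,61.2616) → (46.3203,149.0415) → (181.6745,125.1268). Closed: final G1 returns to the first vertex.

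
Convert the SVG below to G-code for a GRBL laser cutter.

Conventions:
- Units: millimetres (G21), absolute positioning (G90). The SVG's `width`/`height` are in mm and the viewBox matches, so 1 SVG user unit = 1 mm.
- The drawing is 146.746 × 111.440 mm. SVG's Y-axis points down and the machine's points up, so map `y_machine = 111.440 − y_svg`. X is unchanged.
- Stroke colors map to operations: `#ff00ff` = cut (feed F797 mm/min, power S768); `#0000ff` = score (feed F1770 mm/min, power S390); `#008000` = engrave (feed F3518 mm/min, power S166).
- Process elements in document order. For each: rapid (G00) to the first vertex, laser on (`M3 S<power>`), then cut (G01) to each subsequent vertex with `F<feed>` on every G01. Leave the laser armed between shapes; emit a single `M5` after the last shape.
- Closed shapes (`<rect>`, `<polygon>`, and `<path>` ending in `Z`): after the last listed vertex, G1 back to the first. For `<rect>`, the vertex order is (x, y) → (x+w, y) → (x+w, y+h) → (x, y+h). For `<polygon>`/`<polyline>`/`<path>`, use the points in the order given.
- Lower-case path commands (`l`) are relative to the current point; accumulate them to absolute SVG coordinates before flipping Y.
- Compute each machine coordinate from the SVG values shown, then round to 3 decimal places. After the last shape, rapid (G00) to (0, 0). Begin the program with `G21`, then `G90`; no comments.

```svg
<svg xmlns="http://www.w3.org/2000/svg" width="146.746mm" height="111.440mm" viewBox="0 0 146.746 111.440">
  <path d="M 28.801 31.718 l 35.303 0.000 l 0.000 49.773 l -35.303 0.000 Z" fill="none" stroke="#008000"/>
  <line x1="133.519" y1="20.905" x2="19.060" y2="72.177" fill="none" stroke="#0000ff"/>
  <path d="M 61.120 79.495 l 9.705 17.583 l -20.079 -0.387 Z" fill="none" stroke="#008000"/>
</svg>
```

viewBox `0 0 146.746 111.440` with mm width/height → 1 unit = 1 mm. Flip: y_m = 111.440 − y_svg.

**Shape 1** — `<path>` rectangle, stroke `#008000` → engrave (S166, F3518). Machine vertices: (28.801,79.722) → (64.104,79.722) → (64.104,29.949) → (28.801,29.949) → (28.801,79.722). Closed: final G1 returns to the first vertex.

**Shape 2** — `<line>` line segment, stroke `#0000ff` → score (S390, F1770). Machine vertices: (133.519,90.535) → (19.060,39.263). Open path.

**Shape 3** — `<path>` regular polygon, stroke `#008000` → engrave (S166, F3518). Machine vertices: (61.120,31.945) → (70.825,14.362) → (50.746,14.749) → (61.120,31.945). Closed: final G1 returns to the first vertex.

G21
G90
G00 X28.801 Y79.722
M3 S166
G01 X64.104 Y79.722 F3518
G01 X64.104 Y29.949 F3518
G01 X28.801 Y29.949 F3518
G01 X28.801 Y79.722 F3518
G00 X133.519 Y90.535
M3 S390
G01 X19.060 Y39.263 F1770
G00 X61.120 Y31.945
M3 S166
G01 X70.825 Y14.362 F3518
G01 X50.746 Y14.749 F3518
G01 X61.120 Y31.945 F3518
M5
G00 X0.000 Y0.000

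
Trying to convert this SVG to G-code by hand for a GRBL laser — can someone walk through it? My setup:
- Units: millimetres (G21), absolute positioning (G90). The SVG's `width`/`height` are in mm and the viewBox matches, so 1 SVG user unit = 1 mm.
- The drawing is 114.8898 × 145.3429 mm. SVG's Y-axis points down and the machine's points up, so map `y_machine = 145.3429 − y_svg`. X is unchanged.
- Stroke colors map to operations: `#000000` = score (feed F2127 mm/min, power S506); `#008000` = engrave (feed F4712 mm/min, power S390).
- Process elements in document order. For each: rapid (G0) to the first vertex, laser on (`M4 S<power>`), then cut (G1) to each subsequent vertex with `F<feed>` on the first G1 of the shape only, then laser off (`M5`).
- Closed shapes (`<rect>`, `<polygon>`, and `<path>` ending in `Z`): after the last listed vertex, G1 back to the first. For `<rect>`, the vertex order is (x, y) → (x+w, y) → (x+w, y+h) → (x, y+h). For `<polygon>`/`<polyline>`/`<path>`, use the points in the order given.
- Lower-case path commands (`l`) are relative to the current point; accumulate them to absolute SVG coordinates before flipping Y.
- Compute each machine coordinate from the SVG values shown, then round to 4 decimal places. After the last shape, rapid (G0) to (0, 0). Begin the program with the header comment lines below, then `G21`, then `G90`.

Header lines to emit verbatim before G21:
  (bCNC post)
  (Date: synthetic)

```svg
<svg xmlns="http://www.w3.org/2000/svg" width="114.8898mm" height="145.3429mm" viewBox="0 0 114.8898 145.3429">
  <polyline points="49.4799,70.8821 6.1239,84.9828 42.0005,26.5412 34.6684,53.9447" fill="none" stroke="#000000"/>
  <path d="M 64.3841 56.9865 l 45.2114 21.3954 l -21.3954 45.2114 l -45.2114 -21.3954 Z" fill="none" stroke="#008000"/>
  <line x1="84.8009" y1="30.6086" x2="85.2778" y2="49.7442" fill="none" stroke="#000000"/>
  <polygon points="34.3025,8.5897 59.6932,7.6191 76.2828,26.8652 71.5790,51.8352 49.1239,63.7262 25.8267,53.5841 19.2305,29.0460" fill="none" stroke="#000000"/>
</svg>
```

Since the viewBox matches the mm dimensions, user units are millimetres directly. The only transform is the Y-flip y_m = 145.3429 − y_svg.

Shape 1 is a open polyline drawn with `<polyline>`. Its stroke #000000 means score at S506, F2127. After flipping Y the toolpath is (49.4799,74.4608) → (6.1239,60.3601) → (42.0005,118.8017) → (34.6684,91.3982).

Shape 2 is a regular polygon drawn with `<path>`. Its stroke #008000 means engrave at S390, F4712. After flipping Y the toolpath is (64.3841,88.3564) → (109.5955,66.9610) → (88.2001,21.7496) → (42.9887,43.1450) → (64.3841,88.3564), returning to the start.

Shape 3 is a line segment drawn with `<line>`. Its stroke #000000 means score at S506, F2127. After flipping Y the toolpath is (84.8009,114.7343) → (85.2778,95.5987).

Shape 4 is a regular polygon drawn with `<polygon>`. Its stroke #000000 means score at S506, F2127. After flipping Y the toolpath is (34.3025,136.7532) → (59.6932,137.7238) → (76.2828,118.4777) → (71.5790,93.5077) → (49.1239,81.6167) → (25.8267,91.7588) → (19.2305,116.2969) → (34.3025,136.7532), returning to the start.

(bCNC post)
(Date: synthetic)
G21
G90
G0 X49.4799 Y74.4608
M4 S506
G1 X6.1239 Y60.3601 F2127
G1 X42.0005 Y118.8017
G1 X34.6684 Y91.3982
M5
G0 X64.3841 Y88.3564
M4 S390
G1 X109.5955 Y66.9610 F4712
G1 X88.2001 Y21.7496
G1 X42.9887 Y43.1450
G1 X64.3841 Y88.3564
M5
G0 X84.8009 Y114.7343
M4 S506
G1 X85.2778 Y95.5987 F2127
M5
G0 X34.3025 Y136.7532
M4 S506
G1 X59.6932 Y137.7238 F2127
G1 X76.2828 Y118.4777
G1 X71.5790 Y93.5077
G1 X49.1239 Y81.6167
G1 X25.8267 Y91.7588
G1 X19.2305 Y116.2969
G1 X34.3025 Y136.7532
M5
G0 X0.0000 Y0.0000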